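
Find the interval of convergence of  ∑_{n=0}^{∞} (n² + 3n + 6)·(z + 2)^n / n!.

Ratio test: |a_{n+1}/a_n| = ((n+1)² + 3(n+1) + 6)/(n² + 3n + 6) · 1/(n+1) → 0 as n → ∞.
Since the limit is 0 < 1 for every z, the series converges on all of ℝ and R = ∞.

(−∞, ∞)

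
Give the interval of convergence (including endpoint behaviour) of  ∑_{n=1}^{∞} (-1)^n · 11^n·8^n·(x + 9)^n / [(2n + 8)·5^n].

(-797/88, -787/88]

Ratio test: |a_{n+1}/a_n| = [(2n + 8)/(2(n+1) + 8)] · 11·8/5 → 88/5 as n → ∞.
The series converges when 88/5 · |x + 9| < 1, giving R = 5/88.
At x = -787/88: the terms alternate in sign and decrease monotonically to 0 in absolute value (size ~ c/n), so the alternating series test gives convergence.
Check x = -797/88: the terms behave like c/n; limit comparison with the harmonic series gives divergence.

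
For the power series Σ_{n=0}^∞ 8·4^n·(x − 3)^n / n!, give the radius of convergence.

R = ∞

The ratio of consecutive coefficients is 8/8 · 4 · 1/(n+1) → 0.
The limit is 0, so the series converges for all x; R = ∞.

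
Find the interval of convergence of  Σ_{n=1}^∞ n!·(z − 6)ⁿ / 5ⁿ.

Ratio test: |a_{n+1}/a_n| = (n+1) · 1/5 → ∞ as n → ∞.
The ratio grows without bound, so the series diverges whenever (z − 6) ≠ 0; it converges only at z = 6. R = 0.

{6}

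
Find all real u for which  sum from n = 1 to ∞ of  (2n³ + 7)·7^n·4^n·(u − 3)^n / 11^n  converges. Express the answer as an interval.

By the ratio test, |a_{n+1}/a_n| = [(2(n+1)³ + 7)/(2n³ + 7)] · 7·4/11 → 28/11.
Thus R = 1/(28/11) = 11/28.
Endpoint u = 95/28: the terms have absolute value of order n³, which does not tend to 0, so the series diverges by the divergence test.
When u = 73/28, the terms do not tend to 0, so the series diverges.

(73/28, 95/28)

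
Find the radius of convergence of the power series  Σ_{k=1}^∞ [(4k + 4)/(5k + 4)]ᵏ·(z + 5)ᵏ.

By the Cauchy root test, |a_k|^(1/k) = (4k + 4)/(5k + 4) → 4/5.
Hence the series converges for |z + 5| < 1/(4/5) = 5/4, so the radius of convergence is 5/4.

R = 5/4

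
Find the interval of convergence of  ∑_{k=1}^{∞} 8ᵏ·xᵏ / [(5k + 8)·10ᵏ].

[-5/4, 5/4)

By the ratio test, |a_{k+1}/a_k| = [(5k + 8)/(5(k+1) + 8)] · 8/10 → 4/5.
The series converges when 4/5 · |x| < 1, giving R = 5/4.
When x = 5/4, the terms are asymptotic to a nonzero constant times 1/k, so the series diverges by limit comparison with Σ 1/k.
At x = -5/4: convergence follows from the alternating series test (terms decrease monotonically to 0).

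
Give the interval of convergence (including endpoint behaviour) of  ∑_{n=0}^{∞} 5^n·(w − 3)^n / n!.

By the ratio test, |a_{n+1}/a_n| = 5 · 1/(n+1) → 0.
The ratio tends to 0 regardless of w, hence R = ∞.

(−∞, ∞)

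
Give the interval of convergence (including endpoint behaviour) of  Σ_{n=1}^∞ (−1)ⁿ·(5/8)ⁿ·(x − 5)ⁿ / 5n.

(17/5, 33/5]

Apply the ratio test: |a_{n+1}| / |a_n| = [5n/5(n+1)] · 5/8, which tends to 5/8 as n → ∞.
Hence the series converges for |x − 5| < 1/(5/8) = 8/5, so the radius of convergence is 8/5.
Check x = 33/5: an alternating series whose terms decrease to 0 in absolute value, so it converges by the Leibniz criterion.
When x = 17/5, the terms behave like c/n; limit comparison with the harmonic series gives divergence.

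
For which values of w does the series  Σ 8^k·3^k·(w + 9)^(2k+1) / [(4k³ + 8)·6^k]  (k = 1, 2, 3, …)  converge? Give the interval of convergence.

[-19/2, -17/2]

By the ratio test, |a_{k+1}/a_k| = [(4k³ + 8)/(4(k+1)³ + 8)] · 8·3/6 → 4.
Since the exponent of (w + 9) increases by 2 each term, convergence requires |w + 9|² < 1/4, hence R = 1/2.
When w = -17/2, the series is dominated by a constant times Σ 1/k³, which converges (p = 3 > 1).
When w = -19/2, the terms are on the order of 1/k³, so the series converges absolutely by comparison with the p-series (p = 3 > 1).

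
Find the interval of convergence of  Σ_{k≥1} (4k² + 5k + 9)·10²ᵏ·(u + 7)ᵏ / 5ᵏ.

Ratio test: |a_{k+1}/a_k| = [(4(k+1)² + 5(k+1) + 9)/(4k² + 5k + 9)] · 100/5 → 20 as k → ∞.
The series converges when 20 · |u + 7| < 1, giving R = 1/20.
Check u = -139/20: the terms do not tend to 0, so the series diverges.
When u = -141/20, the terms have absolute value of order k², which does not tend to 0, so the series diverges by the divergence test.

(-141/20, -139/20)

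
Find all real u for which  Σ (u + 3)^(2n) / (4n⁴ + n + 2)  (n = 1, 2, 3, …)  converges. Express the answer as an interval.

[-4, -2]

Ratio test: |a_{n+1}/a_n| = (4n⁴ + n + 2)/(4(n+1)⁴ + (n+1) + 2) → 1 as n → ∞.
Successive powers of (u + 3) differ by 2, so the series converges when |u + 3|² · 1 < 1, i.e. |u + 3| < √(1) = 1. So R = 1.
When u = -2, absolute convergence follows by limit comparison with Σ 1/n⁴.
Endpoint u = -4: the series is dominated by a constant times Σ 1/n⁴, which converges (p = 4 > 1).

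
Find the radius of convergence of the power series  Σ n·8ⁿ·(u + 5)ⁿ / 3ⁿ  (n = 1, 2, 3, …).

The ratio of consecutive coefficients is [(n+1)/n] · 8/3 → 8/3.
Hence the series converges for |u + 5| < 1/(8/3) = 3/8, so the radius of convergence is 3/8.

R = 3/8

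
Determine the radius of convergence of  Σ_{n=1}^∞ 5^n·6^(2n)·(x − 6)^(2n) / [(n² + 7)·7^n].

The ratio of consecutive coefficients is [(n² + 7)/((n+1)² + 7)] · 5·36/7 → 180/7.
Writing y = (x − 6)², the series in y has radius 7/180, so |x − 6| < √(7/180) and R = √35/30.

R = √35/30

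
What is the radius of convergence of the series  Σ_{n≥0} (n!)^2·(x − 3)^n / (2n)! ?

R = 4

The ratio of consecutive coefficients is (n+1)²/[(2n+1)·(2n+2)] → 1/4.
The series converges when 1/4 · |x − 3| < 1, giving R = 4.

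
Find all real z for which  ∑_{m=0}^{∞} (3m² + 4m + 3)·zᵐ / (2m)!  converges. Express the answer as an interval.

The ratio of consecutive coefficients is (3(m+1)² + 4(m+1) + 3)/(3m² + 4m + 3) · 1/[(2m+1)·(2m+2)] → 0.
Since the limit is 0 < 1 for every z, the series converges on all of ℝ and R = ∞.

(−∞, ∞)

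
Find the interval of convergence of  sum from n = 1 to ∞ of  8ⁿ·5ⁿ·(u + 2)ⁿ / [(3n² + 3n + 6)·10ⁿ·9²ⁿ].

[-89/4, 73/4]

By the ratio test, |a_{n+1}/a_n| = [(3n² + 3n + 6)/(3(n+1)² + 3(n+1) + 6)] · 8·5/(10·81) → 4/81.
The series converges when 4/81 · |u + 2| < 1, giving R = 81/4.
When u = 73/4, the series is dominated by a constant times Σ 1/n², which converges (p = 2 > 1).
Check u = -89/4: absolute convergence follows by limit comparison with Σ 1/n².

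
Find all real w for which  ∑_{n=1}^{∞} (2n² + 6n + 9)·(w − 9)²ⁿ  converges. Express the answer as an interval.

Apply the ratio test: |a_{n+1}| / |a_n| = (2(n+1)² + 6(n+1) + 9)/(2n² + 6n + 9), which tends to 1 as n → ∞.
Since the exponent of (w − 9) increases by 2 each term, convergence requires |w − 9|² < 1, hence R = 1.
Check w = 10: the terms have absolute value of order n², which does not tend to 0, so the series diverges by the divergence test.
Check w = 8: the n-th term does not approach 0; divergence by the term test.

(8, 10)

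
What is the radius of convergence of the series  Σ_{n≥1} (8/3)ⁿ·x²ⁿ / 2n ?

Ratio test: |a_{n+1}/a_n| = [2n/2(n+1)] · 8/3 → 8/3 as n → ∞.
Successive powers of x differ by 2, so the series converges when |x|² · 8/3 < 1, i.e. |x| < √(3/8). So R = √6/4.

R = √6/4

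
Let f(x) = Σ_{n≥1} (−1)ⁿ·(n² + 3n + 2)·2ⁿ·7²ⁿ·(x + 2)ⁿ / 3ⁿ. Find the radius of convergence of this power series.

The ratio of consecutive coefficients is [((n+1)² + 3(n+1) + 2)/(n² + 3n + 2)] · 2·49/3 → 98/3.
Convergence for |x + 2| · 98/3 < 1, i.e. |x + 2| < 3/98. So R = 3/98.

R = 3/98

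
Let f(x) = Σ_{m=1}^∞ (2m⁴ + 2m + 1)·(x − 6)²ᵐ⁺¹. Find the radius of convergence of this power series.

R = 1

Apply the ratio test: |a_{m+1}| / |a_m| = (2(m+1)⁴ + 2(m+1) + 1)/(2m⁴ + 2m + 1), which tends to 1 as m → ∞.
Writing y = (x − 6)², the series in y has radius 1, so |x − 6| < √(1) = 1 and R = 1.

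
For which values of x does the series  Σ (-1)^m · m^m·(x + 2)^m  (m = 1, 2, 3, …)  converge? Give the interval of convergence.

Applying the root test, |a_m|^(1/m) = m → ∞.
The root grows without bound, so R = 0 (convergence only at x = -2).

{-2}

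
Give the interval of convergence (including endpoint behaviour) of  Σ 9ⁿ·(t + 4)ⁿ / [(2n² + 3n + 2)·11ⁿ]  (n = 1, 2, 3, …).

The ratio of consecutive coefficients is [(2n² + 3n + 2)/(2(n+1)² + 3(n+1) + 2)] · 9/11 → 9/11.
Hence the series converges for |t + 4| < 1/(9/11) = 11/9, so the radius of convergence is 11/9.
Check t = -25/9: the series is dominated by a constant times Σ 1/n², which converges (p = 2 > 1).
Check t = -47/9: the series is dominated by a constant times Σ 1/n², which converges (p = 2 > 1).

[-47/9, -25/9]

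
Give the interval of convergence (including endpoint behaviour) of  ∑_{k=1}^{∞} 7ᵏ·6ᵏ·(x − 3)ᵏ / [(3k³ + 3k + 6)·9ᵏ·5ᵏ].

Ratio test: |a_{k+1}/a_k| = [(3k³ + 3k + 6)/(3(k+1)³ + 3(k+1) + 6)] · 7·6/(9·5) → 14/15 as k → ∞.
Convergence for |x − 3| · 14/15 < 1, i.e. |x − 3| < 15/14. So R = 15/14.
Check x = 57/14: the series is dominated by a constant times Σ 1/k³, which converges (p = 3 > 1).
When x = 27/14, the terms are on the order of 1/k³, so the series converges absolutely by comparison with the p-series (p = 3 > 1).

[27/14, 57/14]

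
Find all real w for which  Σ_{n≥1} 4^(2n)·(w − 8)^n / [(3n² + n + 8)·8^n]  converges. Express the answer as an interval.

[15/2, 17/2]

The ratio of consecutive coefficients is [(3n² + n + 8)/(3(n+1)² + (n+1) + 8)] · 16/8 → 2.
Hence the series converges for |w − 8| < 1/(2) = 1/2, so the radius of convergence is 1/2.
Check w = 17/2: absolute convergence follows by limit comparison with Σ 1/n².
Endpoint w = 15/2: the terms are on the order of 1/n², so the series converges absolutely by comparison with the p-series (p = 2 > 1).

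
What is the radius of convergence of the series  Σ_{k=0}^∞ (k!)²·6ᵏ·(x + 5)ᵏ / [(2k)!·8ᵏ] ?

The ratio of consecutive coefficients is (k+1)²/[(2k+1)·(2k+2)] · 6/8 → 3/16.
Convergence for |x + 5| · 3/16 < 1, i.e. |x + 5| < 16/3. So R = 16/3.

R = 16/3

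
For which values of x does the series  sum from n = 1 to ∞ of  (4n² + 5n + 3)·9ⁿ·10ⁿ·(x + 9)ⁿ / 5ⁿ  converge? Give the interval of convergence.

Apply the ratio test: |a_{n+1}| / |a_n| = [(4(n+1)² + 5(n+1) + 3)/(4n² + 5n + 3)] · 9·10/5, which tends to 18 as n → ∞.
Convergence for |x + 9| · 18 < 1, i.e. |x + 9| < 1/18. So R = 1/18.
When x = -161/18, the terms have absolute value of order n², which does not tend to 0, so the series diverges by the divergence test.
When x = -163/18, the terms have absolute value of order n², which does not tend to 0, so the series diverges by the divergence test.

(-163/18, -161/18)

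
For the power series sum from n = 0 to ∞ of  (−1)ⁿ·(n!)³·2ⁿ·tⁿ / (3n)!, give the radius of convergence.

By the ratio test, |a_{n+1}/a_n| = (n+1)³/[(3n+1)·(3n+2)·(3n+3)] · 2 → 2/27.
Thus R = 1/(2/27) = 27/2.

R = 27/2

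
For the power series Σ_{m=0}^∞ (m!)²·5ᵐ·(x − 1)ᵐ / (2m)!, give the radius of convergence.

The ratio of consecutive coefficients is (m+1)²/[(2m+1)·(2m+2)] · 5 → 5/4.
Convergence for |x − 1| · 5/4 < 1, i.e. |x − 1| < 4/5. So R = 4/5.

R = 4/5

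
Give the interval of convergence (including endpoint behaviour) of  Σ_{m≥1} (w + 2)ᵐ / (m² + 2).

[-3, -1]

Ratio test: |a_{m+1}/a_m| = (m² + 2)/((m+1)² + 2) → 1 as m → ∞.
Convergence for |w + 2| < 1, so R = 1.
At w = -1: the terms are on the order of 1/m², so the series converges absolutely by comparison with the p-series (p = 2 > 1).
When w = -3, the terms are on the order of 1/m², so the series converges absolutely by comparison with the p-series (p = 2 > 1).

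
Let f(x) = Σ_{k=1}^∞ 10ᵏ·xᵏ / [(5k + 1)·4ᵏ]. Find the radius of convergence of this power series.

The ratio of consecutive coefficients is [(5k + 1)/(5(k+1) + 1)] · 10/4 → 5/2.
Thus R = 1/(5/2) = 2/5.

R = 2/5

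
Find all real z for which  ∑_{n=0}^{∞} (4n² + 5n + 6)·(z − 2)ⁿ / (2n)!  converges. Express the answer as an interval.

Ratio test: |a_{n+1}/a_n| = (4(n+1)² + 5(n+1) + 6)/(4n² + 5n + 6) · 1/[(2n+1)·(2n+2)] → 0 as n → ∞.
The ratio tends to 0 regardless of z, hence R = ∞.

(−∞, ∞)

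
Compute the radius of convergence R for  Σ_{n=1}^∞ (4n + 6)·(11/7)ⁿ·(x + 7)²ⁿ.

R = √77/11

Ratio test: |a_{n+1}/a_n| = [(4(n+1) + 6)/(4n + 6)] · 11/7 → 11/7 as n → ∞.
Writing y = (x + 7)², the series in y has radius 7/11, so |x + 7| < √(7/11) and R = √77/11.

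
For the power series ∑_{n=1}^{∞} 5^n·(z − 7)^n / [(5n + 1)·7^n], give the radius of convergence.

The ratio of consecutive coefficients is [(5n + 1)/(5(n+1) + 1)] · 5/7 → 5/7.
Thus R = 1/(5/7) = 7/5.

R = 7/5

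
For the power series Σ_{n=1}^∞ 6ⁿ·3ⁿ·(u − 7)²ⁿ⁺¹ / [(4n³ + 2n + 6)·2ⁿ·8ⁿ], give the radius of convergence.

R = 2√2/3

Apply the ratio test: |a_{n+1}| / |a_n| = [(4n³ + 2n + 6)/(4(n+1)³ + 2(n+1) + 6)] · 6·3/(2·8), which tends to 9/8 as n → ∞.
Writing y = (u − 7)², the series in y has radius 8/9, so |u − 7| < √(8/9) and R = 2√2/3.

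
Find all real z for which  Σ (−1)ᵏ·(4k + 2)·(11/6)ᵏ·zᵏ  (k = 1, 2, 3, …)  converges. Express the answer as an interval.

(-6/11, 6/11)

By the ratio test, |a_{k+1}/a_k| = [(4(k+1) + 2)/(4k + 2)] · 11/6 → 11/6.
Thus R = 1/(11/6) = 6/11.
At z = 6/11: the k-th term does not approach 0; divergence by the term test.
At z = -6/11: the terms do not tend to 0, so the series diverges.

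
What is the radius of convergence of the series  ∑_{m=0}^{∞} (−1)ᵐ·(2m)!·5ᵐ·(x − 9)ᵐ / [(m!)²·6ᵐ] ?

The ratio of consecutive coefficients is (2m+1)·(2m+2)/(m+1)² · 5/6 → 10/3.
Convergence for |x − 9| · 10/3 < 1, i.e. |x − 9| < 3/10. So R = 3/10.

R = 3/10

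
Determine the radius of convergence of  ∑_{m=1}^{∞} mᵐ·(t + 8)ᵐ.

Root test: |a_m|^(1/m) = m → ∞.
The root grows without bound, so R = 0 (convergence only at t = -8).

R = 0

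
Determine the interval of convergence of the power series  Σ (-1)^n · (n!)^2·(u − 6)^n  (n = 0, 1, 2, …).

{6}

By the ratio test, |a_{n+1}/a_n| = (n+1)² → ∞.
The terms grow without bound for any (u − 6) ≠ 0, so R = 0 (convergence only at u = 6).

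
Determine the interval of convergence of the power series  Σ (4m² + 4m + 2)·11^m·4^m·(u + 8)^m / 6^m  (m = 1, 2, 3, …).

The ratio of consecutive coefficients is [(4(m+1)² + 4(m+1) + 2)/(4m² + 4m + 2)] · 11·4/6 → 22/3.
Convergence for |u + 8| · 22/3 < 1, i.e. |u + 8| < 3/22. So R = 3/22.
When u = -173/22, the m-th term does not approach 0; divergence by the term test.
Endpoint u = -179/22: the terms have absolute value of order m², which does not tend to 0, so the series diverges by the divergence test.

(-179/22, -173/22)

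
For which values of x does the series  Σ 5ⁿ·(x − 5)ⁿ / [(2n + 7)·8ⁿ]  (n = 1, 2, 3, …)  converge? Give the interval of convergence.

[17/5, 33/5)

Ratio test: |a_{n+1}/a_n| = [(2n + 7)/(2(n+1) + 7)] · 5/8 → 5/8 as n → ∞.
Convergence for |x − 5| · 5/8 < 1, i.e. |x − 5| < 8/5. So R = 8/5.
Check x = 33/5: the terms are asymptotic to a nonzero constant times 1/n, so the series diverges by limit comparison with Σ 1/n.
At x = 17/5: an alternating series whose terms decrease to 0 in absolute value, so it converges by the Leibniz criterion.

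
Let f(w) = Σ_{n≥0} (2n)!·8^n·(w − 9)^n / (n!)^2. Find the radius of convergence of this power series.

R = 1/32

Ratio test: |a_{n+1}/a_n| = (2n+1)·(2n+2)/(n+1)² · 8 → 32 as n → ∞.
Hence the series converges for |w − 9| < 1/(32) = 1/32, so the radius of convergence is 1/32.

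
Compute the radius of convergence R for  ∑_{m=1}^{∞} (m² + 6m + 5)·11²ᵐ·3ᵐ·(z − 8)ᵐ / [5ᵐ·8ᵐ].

R = 40/363

Ratio test: |a_{m+1}/a_m| = [((m+1)² + 6(m+1) + 5)/(m² + 6m + 5)] · 121·3/(5·8) → 363/40 as m → ∞.
Thus R = 1/(363/40) = 40/363.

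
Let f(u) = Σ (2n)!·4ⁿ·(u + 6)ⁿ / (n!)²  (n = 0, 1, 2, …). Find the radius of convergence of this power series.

Ratio test: |a_{n+1}/a_n| = (2n+1)·(2n+2)/(n+1)² · 4 → 16 as n → ∞.
Hence the series converges for |u + 6| < 1/(16) = 1/16, so the radius of convergence is 1/16.

R = 1/16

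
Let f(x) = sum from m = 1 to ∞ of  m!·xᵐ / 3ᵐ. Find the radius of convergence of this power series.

The ratio of consecutive coefficients is (m+1) · 1/3 → ∞.
The terms grow without bound for any x ≠ 0, so R = 0 (convergence only at x = 0).

R = 0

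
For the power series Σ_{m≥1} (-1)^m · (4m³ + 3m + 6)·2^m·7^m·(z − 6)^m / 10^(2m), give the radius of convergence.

R = 50/7

The ratio of consecutive coefficients is [(4(m+1)³ + 3(m+1) + 6)/(4m³ + 3m + 6)] · 2·7/100 → 7/50.
Hence the series converges for |z − 6| < 1/(7/50) = 50/7, so the radius of convergence is 50/7.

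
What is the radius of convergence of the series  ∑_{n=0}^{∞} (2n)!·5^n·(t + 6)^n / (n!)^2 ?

By the ratio test, |a_{n+1}/a_n| = (2n+1)·(2n+2)/(n+1)² · 5 → 20.
The series converges when 20 · |t + 6| < 1, giving R = 1/20.

R = 1/20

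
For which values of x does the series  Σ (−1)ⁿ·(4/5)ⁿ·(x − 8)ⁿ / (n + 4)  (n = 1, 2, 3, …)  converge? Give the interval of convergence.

(27/4, 37/4]

Apply the ratio test: |a_{n+1}| / |a_n| = [(n + 4)/((n+1) + 4)] · 4/5, which tends to 4/5 as n → ∞.
Thus R = 1/(4/5) = 5/4.
When x = 37/4, convergence follows from the alternating series test (terms decrease monotonically to 0).
When x = 27/4, the terms behave like c/n; limit comparison with the harmonic series gives divergence.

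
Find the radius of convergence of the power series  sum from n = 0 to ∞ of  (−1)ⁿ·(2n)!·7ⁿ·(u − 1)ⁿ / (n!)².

Apply the ratio test: |a_{n+1}| / |a_n| = (2n+1)·(2n+2)/(n+1)² · 7, which tends to 28 as n → ∞.
Hence the series converges for |u − 1| < 1/(28) = 1/28, so the radius of convergence is 1/28.

R = 1/28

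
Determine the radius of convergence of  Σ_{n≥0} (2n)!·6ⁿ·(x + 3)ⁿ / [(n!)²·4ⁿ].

R = 1/6

By the ratio test, |a_{n+1}/a_n| = (2n+1)·(2n+2)/(n+1)² · 6/4 → 6.
The series converges when 6 · |x + 3| < 1, giving R = 1/6.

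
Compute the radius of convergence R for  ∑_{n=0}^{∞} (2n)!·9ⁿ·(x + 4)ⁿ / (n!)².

R = 1/36

The ratio of consecutive coefficients is (2n+1)·(2n+2)/(n+1)² · 9 → 36.
Thus R = 1/(36) = 1/36.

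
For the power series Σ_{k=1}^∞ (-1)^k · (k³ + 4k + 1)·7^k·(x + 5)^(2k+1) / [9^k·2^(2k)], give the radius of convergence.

R = 6√7/7

The ratio of consecutive coefficients is [((k+1)³ + 4(k+1) + 1)/(k³ + 4k + 1)] · 7/(9·4) → 7/36.
Successive powers of (x + 5) differ by 2, so the series converges when |x + 5|² · 7/36 < 1, i.e. |x + 5| < √(36/7). So R = 6√7/7.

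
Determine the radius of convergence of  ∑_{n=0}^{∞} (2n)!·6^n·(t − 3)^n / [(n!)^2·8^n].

R = 1/3

The ratio of consecutive coefficients is (2n+1)·(2n+2)/(n+1)² · 6/8 → 3.
The series converges when 3 · |t − 3| < 1, giving R = 1/3.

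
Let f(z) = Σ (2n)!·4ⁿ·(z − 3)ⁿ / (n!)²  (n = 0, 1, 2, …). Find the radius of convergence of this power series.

The ratio of consecutive coefficients is (2n+1)·(2n+2)/(n+1)² · 4 → 16.
Convergence for |z − 3| · 16 < 1, i.e. |z − 3| < 1/16. So R = 1/16.

R = 1/16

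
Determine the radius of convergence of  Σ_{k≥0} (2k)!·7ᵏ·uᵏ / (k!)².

R = 1/28

Apply the ratio test: |a_{k+1}| / |a_k| = (2k+1)·(2k+2)/(k+1)² · 7, which tends to 28 as k → ∞.
Thus R = 1/(28) = 1/28.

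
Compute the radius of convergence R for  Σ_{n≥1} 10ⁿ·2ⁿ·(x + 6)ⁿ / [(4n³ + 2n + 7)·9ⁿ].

Ratio test: |a_{n+1}/a_n| = [(4n³ + 2n + 7)/(4(n+1)³ + 2(n+1) + 7)] · 10·2/9 → 20/9 as n → ∞.
Hence the series converges for |x + 6| < 1/(20/9) = 9/20, so the radius of convergence is 9/20.

R = 9/20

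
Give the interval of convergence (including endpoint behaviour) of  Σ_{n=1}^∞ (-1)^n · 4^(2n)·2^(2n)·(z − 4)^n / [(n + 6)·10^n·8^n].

Apply the ratio test: |a_{n+1}| / |a_n| = [(n + 6)/((n+1) + 6)] · 16·4/(10·8), which tends to 4/5 as n → ∞.
Thus R = 1/(4/5) = 5/4.
At z = 21/4: convergence follows from the alternating series test (terms decrease monotonically to 0).
When z = 11/4, the terms are asymptotic to a nonzero constant times 1/n, so the series diverges by limit comparison with Σ 1/n.

(11/4, 21/4]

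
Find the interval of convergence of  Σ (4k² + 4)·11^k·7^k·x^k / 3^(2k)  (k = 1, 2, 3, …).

Ratio test: |a_{k+1}/a_k| = [(4(k+1)² + 4)/(4k² + 4)] · 11·7/9 → 77/9 as k → ∞.
The series converges when 77/9 · |x| < 1, giving R = 9/77.
Check x = 9/77: the terms do not tend to 0, so the series diverges.
When x = -9/77, the terms do not tend to 0, so the series diverges.

(-9/77, 9/77)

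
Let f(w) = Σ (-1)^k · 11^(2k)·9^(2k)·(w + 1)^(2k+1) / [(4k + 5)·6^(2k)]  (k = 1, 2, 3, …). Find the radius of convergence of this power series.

Ratio test: |a_{k+1}/a_k| = [(4k + 5)/(4(k+1) + 5)] · 121·81/36 → 1089/4 as k → ∞.
Writing y = (w + 1)², the series in y has radius 4/1089, so |w + 1| < √(4/1089) = 2/33 and R = 2/33.

R = 2/33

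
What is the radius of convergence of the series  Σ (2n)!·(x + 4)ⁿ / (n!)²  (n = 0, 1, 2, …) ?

R = 1/4

The ratio of consecutive coefficients is (2n+1)·(2n+2)/(n+1)² → 4.
The series converges when 4 · |x + 4| < 1, giving R = 1/4.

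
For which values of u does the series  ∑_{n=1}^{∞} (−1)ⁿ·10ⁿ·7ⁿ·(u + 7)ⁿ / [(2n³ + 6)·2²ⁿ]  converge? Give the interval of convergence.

[-247/35, -243/35]

Ratio test: |a_{n+1}/a_n| = [(2n³ + 6)/(2(n+1)³ + 6)] · 10·7/4 → 35/2 as n → ∞.
Convergence for |u + 7| · 35/2 < 1, i.e. |u + 7| < 2/35. So R = 2/35.
At u = -243/35: the series is dominated by a constant times Σ 1/n³, which converges (p = 3 > 1).
Check u = -247/35: absolute convergence follows by limit comparison with Σ 1/n³.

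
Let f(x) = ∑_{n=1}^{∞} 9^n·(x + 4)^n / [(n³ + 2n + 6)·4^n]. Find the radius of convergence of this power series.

Ratio test: |a_{n+1}/a_n| = [(n³ + 2n + 6)/((n+1)³ + 2(n+1) + 6)] · 9/4 → 9/4 as n → ∞.
Convergence for |x + 4| · 9/4 < 1, i.e. |x + 4| < 4/9. So R = 4/9.

R = 4/9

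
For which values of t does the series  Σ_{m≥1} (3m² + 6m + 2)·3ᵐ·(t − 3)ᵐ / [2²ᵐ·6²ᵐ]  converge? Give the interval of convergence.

(-45, 51)

Ratio test: |a_{m+1}/a_m| = [(3(m+1)² + 6(m+1) + 2)/(3m² + 6m + 2)] · 3/(4·36) → 1/48 as m → ∞.
Convergence for |t − 3| · 1/48 < 1, i.e. |t − 3| < 48. So R = 48.
At t = 51: the m-th term does not approach 0; divergence by the term test.
Endpoint t = -45: the terms have absolute value of order m², which does not tend to 0, so the series diverges by the divergence test.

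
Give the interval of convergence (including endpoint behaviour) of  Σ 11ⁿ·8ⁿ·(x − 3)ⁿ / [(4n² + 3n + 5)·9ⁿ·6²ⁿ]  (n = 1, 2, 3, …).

By the ratio test, |a_{n+1}/a_n| = [(4n² + 3n + 5)/(4(n+1)² + 3(n+1) + 5)] · 11·8/(9·36) → 22/81.
Hence the series converges for |x − 3| < 1/(22/81) = 81/22, so the radius of convergence is 81/22.
Endpoint x = 147/22: the series is dominated by a constant times Σ 1/n², which converges (p = 2 > 1).
When x = -15/22, the terms are on the order of 1/n², so the series converges absolutely by comparison with the p-series (p = 2 > 1).

[-15/22, 147/22]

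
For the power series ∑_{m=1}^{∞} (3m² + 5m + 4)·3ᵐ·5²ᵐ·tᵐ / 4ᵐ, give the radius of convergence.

The ratio of consecutive coefficients is [(3(m+1)² + 5(m+1) + 4)/(3m² + 5m + 4)] · 3·25/4 → 75/4.
Convergence for |t| · 75/4 < 1, i.e. |t| < 4/75. So R = 4/75.

R = 4/75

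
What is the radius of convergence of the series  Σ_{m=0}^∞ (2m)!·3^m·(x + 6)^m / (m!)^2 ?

Apply the ratio test: |a_{m+1}| / |a_m| = (2m+1)·(2m+2)/(m+1)² · 3, which tends to 12 as m → ∞.
Convergence for |x + 6| · 12 < 1, i.e. |x + 6| < 1/12. So R = 1/12.

R = 1/12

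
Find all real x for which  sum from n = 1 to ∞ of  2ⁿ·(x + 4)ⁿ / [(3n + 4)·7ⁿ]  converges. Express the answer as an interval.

By the ratio test, |a_{n+1}/a_n| = [(3n + 4)/(3(n+1) + 4)] · 2/7 → 2/7.
Convergence for |x + 4| · 2/7 < 1, i.e. |x + 4| < 7/2. So R = 7/2.
At x = -1/2: the terms behave like c/n; limit comparison with the harmonic series gives divergence.
When x = -15/2, an alternating series whose terms decrease to 0 in absolute value, so it converges by the Leibniz criterion.

[-15/2, -1/2)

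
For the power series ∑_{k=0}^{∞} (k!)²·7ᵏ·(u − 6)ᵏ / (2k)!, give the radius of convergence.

Ratio test: |a_{k+1}/a_k| = (k+1)²/[(2k+1)·(2k+2)] · 7 → 7/4 as k → ∞.
The series converges when 7/4 · |u − 6| < 1, giving R = 4/7.

R = 4/7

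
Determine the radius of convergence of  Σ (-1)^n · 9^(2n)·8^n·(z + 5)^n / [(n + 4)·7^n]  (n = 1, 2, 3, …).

Ratio test: |a_{n+1}/a_n| = [(n + 4)/((n+1) + 4)] · 81·8/7 → 648/7 as n → ∞.
Hence the series converges for |z + 5| < 1/(648/7) = 7/648, so the radius of convergence is 7/648.

R = 7/648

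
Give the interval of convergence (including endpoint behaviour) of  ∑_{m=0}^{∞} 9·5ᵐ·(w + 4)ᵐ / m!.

By the ratio test, |a_{m+1}/a_m| = 9/9 · 5 · 1/(m+1) → 0.
The ratio tends to 0 regardless of w, hence R = ∞.

(−∞, ∞)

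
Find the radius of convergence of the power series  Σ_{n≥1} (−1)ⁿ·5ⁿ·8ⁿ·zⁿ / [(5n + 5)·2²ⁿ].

The ratio of consecutive coefficients is [(5n + 5)/(5(n+1) + 5)] · 5·8/4 → 10.
The series converges when 10 · |z| < 1, giving R = 1/10.

R = 1/10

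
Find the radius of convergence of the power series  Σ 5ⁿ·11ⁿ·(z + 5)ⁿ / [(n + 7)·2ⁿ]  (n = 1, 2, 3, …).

R = 2/55

By the ratio test, |a_{n+1}/a_n| = [(n + 7)/((n+1) + 7)] · 5·11/2 → 55/2.
The series converges when 55/2 · |z + 5| < 1, giving R = 2/55.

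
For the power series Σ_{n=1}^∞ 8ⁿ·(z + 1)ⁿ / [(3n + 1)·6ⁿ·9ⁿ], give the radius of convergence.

The ratio of consecutive coefficients is [(3n + 1)/(3(n+1) + 1)] · 8/(6·9) → 4/27.
The series converges when 4/27 · |z + 1| < 1, giving R = 27/4.

R = 27/4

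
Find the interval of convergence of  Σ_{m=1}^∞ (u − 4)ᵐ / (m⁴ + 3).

[3, 5]

By the ratio test, |a_{m+1}/a_m| = (m⁴ + 3)/((m+1)⁴ + 3) → 1.
Convergence for |u − 4| < 1, so R = 1.
Check u = 5: the series is dominated by a constant times Σ 1/m⁴, which converges (p = 4 > 1).
Endpoint u = 3: the series is dominated by a constant times Σ 1/m⁴, which converges (p = 4 > 1).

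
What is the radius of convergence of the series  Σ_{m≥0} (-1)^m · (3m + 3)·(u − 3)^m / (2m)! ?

R = ∞

The ratio of consecutive coefficients is (3(m+1) + 3)/(3m + 3) · 1/[(2m+1)·(2m+2)] → 0.
The limit is 0, so the series converges for all u; R = ∞.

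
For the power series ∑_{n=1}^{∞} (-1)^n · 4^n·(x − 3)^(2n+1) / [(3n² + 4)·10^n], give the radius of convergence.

Apply the ratio test: |a_{n+1}| / |a_n| = [(3n² + 4)/(3(n+1)² + 4)] · 4/10, which tends to 2/5 as n → ∞.
Since the exponent of (x − 3) increases by 2 each term, convergence requires |x − 3|² < 5/2, hence R = √10/2.

R = √10/2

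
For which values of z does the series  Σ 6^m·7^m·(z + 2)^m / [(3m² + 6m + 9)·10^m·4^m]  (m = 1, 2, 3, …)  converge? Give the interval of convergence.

Apply the ratio test: |a_{m+1}| / |a_m| = [(3m² + 6m + 9)/(3(m+1)² + 6(m+1) + 9)] · 6·7/(10·4), which tends to 21/20 as m → ∞.
Convergence for |z + 2| · 21/20 < 1, i.e. |z + 2| < 20/21. So R = 20/21.
Check z = -22/21: absolute convergence follows by limit comparison with Σ 1/m².
Check z = -62/21: absolute convergence follows by limit comparison with Σ 1/m².

[-62/21, -22/21]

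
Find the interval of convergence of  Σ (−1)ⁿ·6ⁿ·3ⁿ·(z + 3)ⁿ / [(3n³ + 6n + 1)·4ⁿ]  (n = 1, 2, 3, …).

By the ratio test, |a_{n+1}/a_n| = [(3n³ + 6n + 1)/(3(n+1)³ + 6(n+1) + 1)] · 6·3/4 → 9/2.
Thus R = 1/(9/2) = 2/9.
Endpoint z = -25/9: the series is dominated by a constant times Σ 1/n³, which converges (p = 3 > 1).
Check z = -29/9: the series is dominated by a constant times Σ 1/n³, which converges (p = 3 > 1).

[-29/9, -25/9]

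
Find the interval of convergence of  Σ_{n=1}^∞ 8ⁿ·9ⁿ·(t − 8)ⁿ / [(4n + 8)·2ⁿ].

By the ratio test, |a_{n+1}/a_n| = [(4n + 8)/(4(n+1) + 8)] · 8·9/2 → 36.
Convergence for |t − 8| · 36 < 1, i.e. |t − 8| < 1/36. So R = 1/36.
Check t = 289/36: the terms behave like c/n; limit comparison with the harmonic series gives divergence.
At t = 287/36: an alternating series whose terms decrease to 0 in absolute value, so it converges by the Leibniz criterion.

[287/36, 289/36)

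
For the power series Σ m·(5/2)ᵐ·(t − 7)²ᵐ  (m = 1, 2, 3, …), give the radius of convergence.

The ratio of consecutive coefficients is [(m+1)/m] · 5/2 → 5/2.
Successive powers of (t − 7) differ by 2, so the series converges when |t − 7|² · 5/2 < 1, i.e. |t − 7| < √(2/5). So R = √10/5.

R = √10/5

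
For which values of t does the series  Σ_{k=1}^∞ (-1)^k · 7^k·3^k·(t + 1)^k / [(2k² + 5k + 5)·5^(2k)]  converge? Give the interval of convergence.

By the ratio test, |a_{k+1}/a_k| = [(2k² + 5k + 5)/(2(k+1)² + 5(k+1) + 5)] · 7·3/25 → 21/25.
The series converges when 21/25 · |t + 1| < 1, giving R = 25/21.
When t = 4/21, the series is dominated by a constant times Σ 1/k², which converges (p = 2 > 1).
When t = -46/21, the terms are on the order of 1/k², so the series converges absolutely by comparison with the p-series (p = 2 > 1).

[-46/21, 4/21]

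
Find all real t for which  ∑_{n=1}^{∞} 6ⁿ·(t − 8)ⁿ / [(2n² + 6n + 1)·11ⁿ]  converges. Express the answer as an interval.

[37/6, 59/6]

The ratio of consecutive coefficients is [(2n² + 6n + 1)/(2(n+1)² + 6(n+1) + 1)] · 6/11 → 6/11.
Thus R = 1/(6/11) = 11/6.
At t = 59/6: the terms are on the order of 1/n², so the series converges absolutely by comparison with the p-series (p = 2 > 1).
Endpoint t = 37/6: absolute convergence follows by limit comparison with Σ 1/n².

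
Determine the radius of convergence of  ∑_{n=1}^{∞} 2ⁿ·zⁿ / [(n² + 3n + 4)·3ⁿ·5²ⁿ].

Ratio test: |a_{n+1}/a_n| = [(n² + 3n + 4)/((n+1)² + 3(n+1) + 4)] · 2/(3·25) → 2/75 as n → ∞.
Convergence for |z| · 2/75 < 1, i.e. |z| < 75/2. So R = 75/2.

R = 75/2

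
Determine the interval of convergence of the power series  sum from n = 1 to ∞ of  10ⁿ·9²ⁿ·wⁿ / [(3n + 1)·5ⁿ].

By the ratio test, |a_{n+1}/a_n| = [(3n + 1)/(3(n+1) + 1)] · 10·81/5 → 162.
Convergence for |w| · 162 < 1, i.e. |w| < 1/162. So R = 1/162.
At w = 1/162: the terms behave like c/n; limit comparison with the harmonic series gives divergence.
Endpoint w = -1/162: the terms alternate in sign and decrease monotonically to 0 in absolute value (size ~ c/n), so the alternating series test gives convergence.

[-1/162, 1/162)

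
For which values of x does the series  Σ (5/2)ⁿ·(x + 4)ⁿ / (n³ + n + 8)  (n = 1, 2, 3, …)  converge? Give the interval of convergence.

[-22/5, -18/5]

The ratio of consecutive coefficients is [(n³ + n + 8)/((n+1)³ + (n+1) + 8)] · 5/2 → 5/2.
Convergence for |x + 4| · 5/2 < 1, i.e. |x + 4| < 2/5. So R = 2/5.
At x = -18/5: absolute convergence follows by limit comparison with Σ 1/n³.
At x = -22/5: absolute convergence follows by limit comparison with Σ 1/n³.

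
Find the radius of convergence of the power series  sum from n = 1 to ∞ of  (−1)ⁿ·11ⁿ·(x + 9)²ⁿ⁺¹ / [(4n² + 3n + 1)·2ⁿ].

The ratio of consecutive coefficients is [(4n² + 3n + 1)/(4(n+1)² + 3(n+1) + 1)] · 11/2 → 11/2.
Writing y = (x + 9)², the series in y has radius 2/11, so |x + 9| < √(2/11) and R = √22/11.

R = √22/11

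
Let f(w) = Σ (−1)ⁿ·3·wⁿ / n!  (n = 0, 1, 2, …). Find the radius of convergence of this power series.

R = ∞

The ratio of consecutive coefficients is 3/3 · 1/(n+1) → 0.
The limit is 0, so the series converges for all w; R = ∞.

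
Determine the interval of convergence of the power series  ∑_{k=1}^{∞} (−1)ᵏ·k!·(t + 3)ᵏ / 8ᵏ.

{-3}

The ratio of consecutive coefficients is (k+1) · 1/8 → ∞.
Since the ratio → ∞, the series diverges for every t ≠ -3, and R = 0.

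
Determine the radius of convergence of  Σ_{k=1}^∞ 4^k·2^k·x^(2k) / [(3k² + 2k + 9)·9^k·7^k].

The ratio of consecutive coefficients is [(3k² + 2k + 9)/(3(k+1)² + 2(k+1) + 9)] · 4·2/(9·7) → 8/63.
Successive powers of x differ by 2, so the series converges when |x|² · 8/63 < 1, i.e. |x| < √(63/8). So R = 3√14/4.

R = 3√14/4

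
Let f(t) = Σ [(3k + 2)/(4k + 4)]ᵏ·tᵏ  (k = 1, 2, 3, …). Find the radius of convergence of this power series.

Applying the root test, |a_k|^(1/k) = (3k + 2)/(4k + 4) → 3/4.
Thus R = 1/(3/4) = 4/3.

R = 4/3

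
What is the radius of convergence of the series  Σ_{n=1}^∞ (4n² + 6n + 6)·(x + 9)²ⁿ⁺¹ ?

By the ratio test, |a_{n+1}/a_n| = (4(n+1)² + 6(n+1) + 6)/(4n² + 6n + 6) → 1.
Successive powers of (x + 9) differ by 2, so the series converges when |x + 9|² · 1 < 1, i.e. |x + 9| < √(1) = 1. So R = 1.

R = 1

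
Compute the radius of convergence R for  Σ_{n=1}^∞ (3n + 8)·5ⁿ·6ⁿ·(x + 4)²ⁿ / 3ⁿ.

R = √10/10

The ratio of consecutive coefficients is [(3(n+1) + 8)/(3n + 8)] · 5·6/3 → 10.
Successive powers of (x + 4) differ by 2, so the series converges when |x + 4|² · 10 < 1, i.e. |x + 4| < √(1/10). So R = √10/10.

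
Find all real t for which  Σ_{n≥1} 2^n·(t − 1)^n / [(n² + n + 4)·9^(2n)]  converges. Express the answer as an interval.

The ratio of consecutive coefficients is [(n² + n + 4)/((n+1)² + (n+1) + 4)] · 2/81 → 2/81.
Convergence for |t − 1| · 2/81 < 1, i.e. |t − 1| < 81/2. So R = 81/2.
Check t = 83/2: absolute convergence follows by limit comparison with Σ 1/n².
When t = -79/2, absolute convergence follows by limit comparison with Σ 1/n².

[-79/2, 83/2]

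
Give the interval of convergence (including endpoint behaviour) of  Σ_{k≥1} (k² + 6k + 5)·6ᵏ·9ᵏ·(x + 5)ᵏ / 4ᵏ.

By the ratio test, |a_{k+1}/a_k| = [((k+1)² + 6(k+1) + 5)/(k² + 6k + 5)] · 6·9/4 → 27/2.
Convergence for |x + 5| · 27/2 < 1, i.e. |x + 5| < 2/27. So R = 2/27.
Check x = -133/27: the k-th term does not approach 0; divergence by the term test.
When x = -137/27, the k-th term does not approach 0; divergence by the term test.

(-137/27, -133/27)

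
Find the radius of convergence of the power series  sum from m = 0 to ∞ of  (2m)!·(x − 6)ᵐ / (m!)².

R = 1/4

Ratio test: |a_{m+1}/a_m| = (2m+1)·(2m+2)/(m+1)² → 4 as m → ∞.
Hence the series converges for |x − 6| < 1/(4) = 1/4, so the radius of convergence is 1/4.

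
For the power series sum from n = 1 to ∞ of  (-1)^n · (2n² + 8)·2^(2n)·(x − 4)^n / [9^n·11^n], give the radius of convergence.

R = 99/4

Apply the ratio test: |a_{n+1}| / |a_n| = [(2(n+1)² + 8)/(2n² + 8)] · 4/(9·11), which tends to 4/99 as n → ∞.
Hence the series converges for |x − 4| < 1/(4/99) = 99/4, so the radius of convergence is 99/4.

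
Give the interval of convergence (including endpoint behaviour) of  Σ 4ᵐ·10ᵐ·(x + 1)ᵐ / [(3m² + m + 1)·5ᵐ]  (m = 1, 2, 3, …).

The ratio of consecutive coefficients is [(3m² + m + 1)/(3(m+1)² + (m+1) + 1)] · 4·10/5 → 8.
Thus R = 1/(8) = 1/8.
Endpoint x = -7/8: the terms are on the order of 1/m², so the series converges absolutely by comparison with the p-series (p = 2 > 1).
Check x = -9/8: absolute convergence follows by limit comparison with Σ 1/m².

[-9/8, -7/8]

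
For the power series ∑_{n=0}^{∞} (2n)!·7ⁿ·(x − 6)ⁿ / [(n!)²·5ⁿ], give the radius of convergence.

Apply the ratio test: |a_{n+1}| / |a_n| = (2n+1)·(2n+2)/(n+1)² · 7/5, which tends to 28/5 as n → ∞.
The series converges when 28/5 · |x − 6| < 1, giving R = 5/28.

R = 5/28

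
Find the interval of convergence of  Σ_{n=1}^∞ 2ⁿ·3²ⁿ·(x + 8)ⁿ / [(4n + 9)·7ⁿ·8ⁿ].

[-100/9, -44/9)

Apply the ratio test: |a_{n+1}| / |a_n| = [(4n + 9)/(4(n+1) + 9)] · 2·9/(7·8), which tends to 9/28 as n → ∞.
The series converges when 9/28 · |x + 8| < 1, giving R = 28/9.
When x = -44/9, comparison with the harmonic series Σ 1/n shows the series diverges.
Endpoint x = -100/9: an alternating series whose terms decrease to 0 in absolute value, so it converges by the Leibniz criterion.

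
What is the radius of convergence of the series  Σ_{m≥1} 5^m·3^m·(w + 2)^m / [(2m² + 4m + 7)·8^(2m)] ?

R = 64/15

By the ratio test, |a_{m+1}/a_m| = [(2m² + 4m + 7)/(2(m+1)² + 4(m+1) + 7)] · 5·3/64 → 15/64.
Hence the series converges for |w + 2| < 1/(15/64) = 64/15, so the radius of convergence is 64/15.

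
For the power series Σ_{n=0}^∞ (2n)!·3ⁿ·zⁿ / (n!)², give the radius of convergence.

R = 1/12

Ratio test: |a_{n+1}/a_n| = (2n+1)·(2n+2)/(n+1)² · 3 → 12 as n → ∞.
Hence the series converges for |z| < 1/(12) = 1/12, so the radius of convergence is 1/12.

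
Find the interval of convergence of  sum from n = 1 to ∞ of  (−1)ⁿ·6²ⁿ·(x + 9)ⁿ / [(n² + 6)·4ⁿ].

[-82/9, -80/9]

The ratio of consecutive coefficients is [(n² + 6)/((n+1)² + 6)] · 36/4 → 9.
Thus R = 1/(9) = 1/9.
When x = -80/9, absolute convergence follows by limit comparison with Σ 1/n².
Endpoint x = -82/9: the series is dominated by a constant times Σ 1/n², which converges (p = 2 > 1).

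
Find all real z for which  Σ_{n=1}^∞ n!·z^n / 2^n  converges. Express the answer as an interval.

{0}

Apply the ratio test: |a_{n+1}| / |a_n| = (n+1) · 1/2, which tends to ∞ as n → ∞.
Since the ratio → ∞, the series diverges for every z ≠ 0, and R = 0.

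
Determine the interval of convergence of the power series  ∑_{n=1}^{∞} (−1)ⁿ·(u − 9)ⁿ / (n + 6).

By the ratio test, |a_{n+1}/a_n| = (n + 6)/((n+1) + 6) → 1.
Convergence for |u − 9| < 1, so R = 1.
When u = 10, convergence follows from the alternating series test (terms decrease monotonically to 0).
Check u = 8: the terms behave like c/n; limit comparison with the harmonic series gives divergence.

(8, 10]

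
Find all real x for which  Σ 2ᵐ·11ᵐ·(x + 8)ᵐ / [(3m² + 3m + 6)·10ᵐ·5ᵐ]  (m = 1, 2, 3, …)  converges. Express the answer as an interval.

Apply the ratio test: |a_{m+1}| / |a_m| = [(3m² + 3m + 6)/(3(m+1)² + 3(m+1) + 6)] · 2·11/(10·5), which tends to 11/25 as m → ∞.
Convergence for |x + 8| · 11/25 < 1, i.e. |x + 8| < 25/11. So R = 25/11.
At x = -63/11: the series is dominated by a constant times Σ 1/m², which converges (p = 2 > 1).
Check x = -113/11: absolute convergence follows by limit comparison with Σ 1/m².

[-113/11, -63/11]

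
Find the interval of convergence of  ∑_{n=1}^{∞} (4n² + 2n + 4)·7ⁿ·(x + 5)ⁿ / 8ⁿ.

Ratio test: |a_{n+1}/a_n| = [(4(n+1)² + 2(n+1) + 4)/(4n² + 2n + 4)] · 7/8 → 7/8 as n → ∞.
The series converges when 7/8 · |x + 5| < 1, giving R = 8/7.
At x = -27/7: the n-th term does not approach 0; divergence by the term test.
Endpoint x = -43/7: the terms have absolute value of order n², which does not tend to 0, so the series diverges by the divergence test.

(-43/7, -27/7)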